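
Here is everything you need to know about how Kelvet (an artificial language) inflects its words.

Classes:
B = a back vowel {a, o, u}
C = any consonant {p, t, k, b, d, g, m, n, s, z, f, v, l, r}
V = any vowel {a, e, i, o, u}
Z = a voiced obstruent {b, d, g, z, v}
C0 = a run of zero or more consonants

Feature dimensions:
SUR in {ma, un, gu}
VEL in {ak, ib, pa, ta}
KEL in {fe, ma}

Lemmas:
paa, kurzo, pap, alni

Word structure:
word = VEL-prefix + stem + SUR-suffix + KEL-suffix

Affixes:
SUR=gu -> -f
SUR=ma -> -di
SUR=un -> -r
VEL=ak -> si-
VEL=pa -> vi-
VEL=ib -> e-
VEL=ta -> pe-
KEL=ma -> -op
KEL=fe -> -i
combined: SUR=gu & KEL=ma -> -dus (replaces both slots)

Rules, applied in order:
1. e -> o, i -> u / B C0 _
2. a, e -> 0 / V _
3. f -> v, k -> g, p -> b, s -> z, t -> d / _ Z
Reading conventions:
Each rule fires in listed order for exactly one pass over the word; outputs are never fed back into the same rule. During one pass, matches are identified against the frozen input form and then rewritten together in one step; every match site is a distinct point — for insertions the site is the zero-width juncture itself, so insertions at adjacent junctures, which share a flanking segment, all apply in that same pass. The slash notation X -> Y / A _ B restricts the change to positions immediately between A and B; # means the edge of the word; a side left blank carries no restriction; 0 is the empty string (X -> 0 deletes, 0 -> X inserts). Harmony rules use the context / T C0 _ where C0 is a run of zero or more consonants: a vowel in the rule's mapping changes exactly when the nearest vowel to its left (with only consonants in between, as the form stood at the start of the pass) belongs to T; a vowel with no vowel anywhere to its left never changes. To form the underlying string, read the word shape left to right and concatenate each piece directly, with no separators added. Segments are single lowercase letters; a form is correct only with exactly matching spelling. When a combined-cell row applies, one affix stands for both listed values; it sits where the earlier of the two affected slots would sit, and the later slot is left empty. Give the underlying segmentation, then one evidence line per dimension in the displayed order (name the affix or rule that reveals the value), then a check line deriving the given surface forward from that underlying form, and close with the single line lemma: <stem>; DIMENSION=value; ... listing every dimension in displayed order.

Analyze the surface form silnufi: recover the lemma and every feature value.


underlying: si-alni-f-i
SUR=gu - signalled by the affix -f
VEL=ak - signalled by the affix si-
KEL=fe - signalled by the affix -i
check: sialnifi -> sialnufi -> silnufi -> silnufi
lemma: alni; SUR=gu; VEL=ak; KEL=fe


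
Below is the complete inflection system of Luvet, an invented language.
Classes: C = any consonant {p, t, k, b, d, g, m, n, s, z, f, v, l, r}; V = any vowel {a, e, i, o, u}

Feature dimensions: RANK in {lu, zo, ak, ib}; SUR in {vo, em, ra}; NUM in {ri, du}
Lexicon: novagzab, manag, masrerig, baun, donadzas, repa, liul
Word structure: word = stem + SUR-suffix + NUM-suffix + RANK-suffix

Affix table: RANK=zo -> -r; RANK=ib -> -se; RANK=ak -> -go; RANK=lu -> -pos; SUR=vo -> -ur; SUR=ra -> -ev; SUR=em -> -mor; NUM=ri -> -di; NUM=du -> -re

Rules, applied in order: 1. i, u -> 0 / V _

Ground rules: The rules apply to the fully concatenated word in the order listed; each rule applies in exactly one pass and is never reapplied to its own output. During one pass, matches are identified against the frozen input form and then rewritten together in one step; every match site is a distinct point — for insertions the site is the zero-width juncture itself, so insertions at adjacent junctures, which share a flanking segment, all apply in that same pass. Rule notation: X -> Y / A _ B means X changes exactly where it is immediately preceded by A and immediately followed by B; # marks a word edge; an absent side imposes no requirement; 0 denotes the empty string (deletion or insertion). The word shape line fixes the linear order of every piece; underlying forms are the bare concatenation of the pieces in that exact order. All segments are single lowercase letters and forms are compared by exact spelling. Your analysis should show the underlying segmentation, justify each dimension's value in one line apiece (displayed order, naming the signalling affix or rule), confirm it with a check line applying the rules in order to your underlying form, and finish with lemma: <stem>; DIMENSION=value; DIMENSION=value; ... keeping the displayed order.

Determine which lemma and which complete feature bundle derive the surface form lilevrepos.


underlying: liul-ev-re-pos
RANK=lu - signalled by the affix -pos
SUR=ra - signalled by the affix -ev
NUM=du - signalled by the affix -re
check: liulevrepos -> lilevrepos
lemma: liul; RANK=lu; SUR=ra; NUM=du


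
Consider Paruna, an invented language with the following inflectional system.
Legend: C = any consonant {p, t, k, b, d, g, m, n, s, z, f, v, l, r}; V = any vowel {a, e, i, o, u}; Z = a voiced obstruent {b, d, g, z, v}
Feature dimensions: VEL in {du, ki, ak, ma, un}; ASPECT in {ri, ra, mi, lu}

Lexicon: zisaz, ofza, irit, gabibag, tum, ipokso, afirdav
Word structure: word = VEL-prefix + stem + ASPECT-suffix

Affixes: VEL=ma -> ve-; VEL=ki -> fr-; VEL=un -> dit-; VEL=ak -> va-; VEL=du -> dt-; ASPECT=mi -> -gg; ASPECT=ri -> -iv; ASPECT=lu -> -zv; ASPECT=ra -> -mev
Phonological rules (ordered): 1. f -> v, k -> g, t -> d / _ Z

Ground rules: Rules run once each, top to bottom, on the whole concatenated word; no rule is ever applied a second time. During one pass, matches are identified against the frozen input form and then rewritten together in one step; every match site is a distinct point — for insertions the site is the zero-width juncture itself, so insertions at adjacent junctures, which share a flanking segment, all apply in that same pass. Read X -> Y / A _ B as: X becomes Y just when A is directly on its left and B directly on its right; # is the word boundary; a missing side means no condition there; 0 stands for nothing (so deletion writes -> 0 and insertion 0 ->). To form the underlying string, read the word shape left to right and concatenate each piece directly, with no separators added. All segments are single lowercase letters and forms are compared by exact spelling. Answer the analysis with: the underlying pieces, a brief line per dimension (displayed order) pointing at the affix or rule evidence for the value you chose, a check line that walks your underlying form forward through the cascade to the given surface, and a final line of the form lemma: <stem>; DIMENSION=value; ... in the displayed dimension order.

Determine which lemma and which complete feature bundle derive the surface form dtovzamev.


underlying: dt-ofza-mev
VEL=du - signalled by the affix dt-
ASPECT=ra - signalled by the affix -mev
check: dtofzamev -> dtovzamev
lemma: ofza; VEL=du; ASPECT=ra


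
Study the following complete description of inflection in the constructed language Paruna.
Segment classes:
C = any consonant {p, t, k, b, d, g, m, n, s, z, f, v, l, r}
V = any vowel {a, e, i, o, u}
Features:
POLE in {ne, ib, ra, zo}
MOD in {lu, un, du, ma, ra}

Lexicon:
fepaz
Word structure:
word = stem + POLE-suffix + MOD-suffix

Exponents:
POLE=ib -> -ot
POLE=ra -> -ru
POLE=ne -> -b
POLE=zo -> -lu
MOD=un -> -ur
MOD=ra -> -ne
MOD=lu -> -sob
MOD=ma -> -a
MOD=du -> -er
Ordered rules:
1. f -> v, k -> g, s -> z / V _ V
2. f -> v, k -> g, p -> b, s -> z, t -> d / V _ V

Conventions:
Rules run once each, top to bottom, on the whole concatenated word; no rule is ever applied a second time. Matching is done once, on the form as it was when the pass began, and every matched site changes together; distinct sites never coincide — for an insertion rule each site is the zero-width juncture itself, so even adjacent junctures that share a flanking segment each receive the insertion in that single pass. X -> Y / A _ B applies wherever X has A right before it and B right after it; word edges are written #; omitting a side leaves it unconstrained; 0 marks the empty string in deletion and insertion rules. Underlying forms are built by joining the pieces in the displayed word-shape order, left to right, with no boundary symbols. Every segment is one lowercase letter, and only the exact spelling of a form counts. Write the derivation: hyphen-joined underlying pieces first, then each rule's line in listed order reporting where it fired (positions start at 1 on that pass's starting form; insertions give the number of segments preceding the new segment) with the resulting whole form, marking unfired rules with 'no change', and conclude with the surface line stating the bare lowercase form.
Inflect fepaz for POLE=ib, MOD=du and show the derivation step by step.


underlying: fepaz-ot-er
1. f -> v, k -> g, s -> z / V _ V: no change
2. f -> v, k -> g, p -> b, s -> z, t -> d / V _ V: fires at position(s) 3, 7: febazoder
surface: febazoder


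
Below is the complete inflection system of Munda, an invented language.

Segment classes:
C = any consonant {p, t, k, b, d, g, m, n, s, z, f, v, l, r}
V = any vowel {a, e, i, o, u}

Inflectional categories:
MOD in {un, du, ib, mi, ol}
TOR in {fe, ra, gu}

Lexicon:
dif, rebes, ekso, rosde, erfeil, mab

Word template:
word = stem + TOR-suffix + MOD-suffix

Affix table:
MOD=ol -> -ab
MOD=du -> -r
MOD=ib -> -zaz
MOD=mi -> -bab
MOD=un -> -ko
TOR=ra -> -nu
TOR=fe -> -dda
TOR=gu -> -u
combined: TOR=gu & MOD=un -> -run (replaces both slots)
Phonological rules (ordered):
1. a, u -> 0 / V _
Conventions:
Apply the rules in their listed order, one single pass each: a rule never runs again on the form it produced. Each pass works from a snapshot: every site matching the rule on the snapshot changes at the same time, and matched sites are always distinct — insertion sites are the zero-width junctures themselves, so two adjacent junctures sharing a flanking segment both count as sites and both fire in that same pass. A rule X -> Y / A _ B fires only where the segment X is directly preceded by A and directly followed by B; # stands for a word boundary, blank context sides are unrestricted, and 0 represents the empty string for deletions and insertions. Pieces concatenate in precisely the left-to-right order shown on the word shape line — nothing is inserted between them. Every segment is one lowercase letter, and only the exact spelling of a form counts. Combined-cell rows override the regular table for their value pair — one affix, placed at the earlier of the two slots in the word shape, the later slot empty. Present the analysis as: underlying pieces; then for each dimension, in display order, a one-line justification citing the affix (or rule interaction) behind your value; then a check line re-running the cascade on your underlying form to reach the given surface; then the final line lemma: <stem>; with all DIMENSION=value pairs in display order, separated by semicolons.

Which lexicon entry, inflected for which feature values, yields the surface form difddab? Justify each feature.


underlying: dif-dda-ab
MOD=ol - signalled by the affix -ab
TOR=fe - signalled by the affix -dda
check: difddaab -> difddab
lemma: dif; MOD=ol; TOR=fe


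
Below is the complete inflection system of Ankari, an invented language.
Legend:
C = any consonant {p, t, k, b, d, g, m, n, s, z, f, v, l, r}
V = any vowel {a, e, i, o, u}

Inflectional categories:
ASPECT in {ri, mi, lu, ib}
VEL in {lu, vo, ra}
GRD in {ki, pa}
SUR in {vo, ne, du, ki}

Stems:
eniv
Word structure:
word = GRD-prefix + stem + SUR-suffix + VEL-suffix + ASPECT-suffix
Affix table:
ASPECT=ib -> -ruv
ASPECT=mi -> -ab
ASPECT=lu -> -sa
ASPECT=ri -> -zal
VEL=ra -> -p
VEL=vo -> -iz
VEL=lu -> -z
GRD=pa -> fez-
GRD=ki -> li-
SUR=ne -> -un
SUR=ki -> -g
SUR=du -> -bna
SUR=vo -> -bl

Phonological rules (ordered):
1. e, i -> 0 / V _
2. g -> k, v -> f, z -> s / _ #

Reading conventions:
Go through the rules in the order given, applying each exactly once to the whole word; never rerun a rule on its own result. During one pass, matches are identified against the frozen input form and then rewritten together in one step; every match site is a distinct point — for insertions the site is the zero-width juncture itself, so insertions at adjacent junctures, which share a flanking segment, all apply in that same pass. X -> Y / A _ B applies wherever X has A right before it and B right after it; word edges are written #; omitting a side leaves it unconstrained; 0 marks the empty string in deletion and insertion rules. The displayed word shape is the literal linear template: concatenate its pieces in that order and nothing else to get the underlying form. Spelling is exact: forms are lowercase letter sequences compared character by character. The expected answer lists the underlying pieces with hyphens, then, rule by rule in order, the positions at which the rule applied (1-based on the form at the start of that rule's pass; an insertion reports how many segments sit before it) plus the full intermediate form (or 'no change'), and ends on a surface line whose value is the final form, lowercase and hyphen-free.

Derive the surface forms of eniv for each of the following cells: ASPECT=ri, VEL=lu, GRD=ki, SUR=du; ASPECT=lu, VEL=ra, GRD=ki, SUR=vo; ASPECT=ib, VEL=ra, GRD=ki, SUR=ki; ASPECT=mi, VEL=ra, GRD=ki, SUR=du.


cell ASPECT=ri, VEL=lu, GRD=ki, SUR=du:
underlying: li-eniv-bna-z-zal
1. e, i -> 0 / V _: fires at position(s) 3: linivbnazzal
2. g -> k, v -> f, z -> s / _ #: no change
surface: linivbnazzal

cell ASPECT=lu, VEL=ra, GRD=ki, SUR=vo:
underlying: li-eniv-bl-p-sa
1. e, i -> 0 / V _: fires at position(s) 3: linivblpsa
2. g -> k, v -> f, z -> s / _ #: no change
surface: linivblpsa

cell ASPECT=ib, VEL=ra, GRD=ki, SUR=ki:
underlying: li-eniv-g-p-ruv
1. e, i -> 0 / V _: fires at position(s) 3: linivgpruv
2. g -> k, v -> f, z -> s / _ #: fires at position(s) 10: linivgpruf
surface: linivgpruf

cell ASPECT=mi, VEL=ra, GRD=ki, SUR=du:
underlying: li-eniv-bna-p-ab
1. e, i -> 0 / V _: fires at position(s) 3: linivbnapab
2. g -> k, v -> f, z -> s / _ #: no change
surface: linivbnapab


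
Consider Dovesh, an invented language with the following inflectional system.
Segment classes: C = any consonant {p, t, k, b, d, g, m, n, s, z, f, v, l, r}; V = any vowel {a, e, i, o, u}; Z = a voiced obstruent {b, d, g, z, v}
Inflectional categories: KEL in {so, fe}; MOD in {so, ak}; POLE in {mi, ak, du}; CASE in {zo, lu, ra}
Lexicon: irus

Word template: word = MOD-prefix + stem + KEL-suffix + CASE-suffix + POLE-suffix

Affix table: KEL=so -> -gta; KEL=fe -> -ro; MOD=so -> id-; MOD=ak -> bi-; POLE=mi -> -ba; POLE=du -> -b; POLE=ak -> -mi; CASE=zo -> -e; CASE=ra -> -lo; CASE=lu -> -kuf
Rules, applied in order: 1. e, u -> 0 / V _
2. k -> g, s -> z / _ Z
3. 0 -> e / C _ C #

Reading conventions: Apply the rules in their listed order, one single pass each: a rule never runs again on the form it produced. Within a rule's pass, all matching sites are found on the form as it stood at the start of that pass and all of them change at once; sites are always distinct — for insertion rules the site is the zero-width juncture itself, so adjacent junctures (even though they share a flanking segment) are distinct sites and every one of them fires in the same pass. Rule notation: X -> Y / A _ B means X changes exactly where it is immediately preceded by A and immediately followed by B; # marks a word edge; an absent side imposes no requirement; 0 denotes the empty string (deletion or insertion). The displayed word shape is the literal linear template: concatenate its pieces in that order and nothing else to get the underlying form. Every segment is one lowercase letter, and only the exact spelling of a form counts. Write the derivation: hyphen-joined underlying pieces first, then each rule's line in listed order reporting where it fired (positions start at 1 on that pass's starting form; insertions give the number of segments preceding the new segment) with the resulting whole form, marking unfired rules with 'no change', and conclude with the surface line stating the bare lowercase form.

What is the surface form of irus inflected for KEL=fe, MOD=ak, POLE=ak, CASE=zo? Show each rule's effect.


underlying: bi-irus-ro-e-mi
1. e, u -> 0 / V _: fires at position(s) 9: biirusromi
2. k -> g, s -> z / _ Z: no change
3. 0 -> e / C _ C #: no change
surface: biirusromi


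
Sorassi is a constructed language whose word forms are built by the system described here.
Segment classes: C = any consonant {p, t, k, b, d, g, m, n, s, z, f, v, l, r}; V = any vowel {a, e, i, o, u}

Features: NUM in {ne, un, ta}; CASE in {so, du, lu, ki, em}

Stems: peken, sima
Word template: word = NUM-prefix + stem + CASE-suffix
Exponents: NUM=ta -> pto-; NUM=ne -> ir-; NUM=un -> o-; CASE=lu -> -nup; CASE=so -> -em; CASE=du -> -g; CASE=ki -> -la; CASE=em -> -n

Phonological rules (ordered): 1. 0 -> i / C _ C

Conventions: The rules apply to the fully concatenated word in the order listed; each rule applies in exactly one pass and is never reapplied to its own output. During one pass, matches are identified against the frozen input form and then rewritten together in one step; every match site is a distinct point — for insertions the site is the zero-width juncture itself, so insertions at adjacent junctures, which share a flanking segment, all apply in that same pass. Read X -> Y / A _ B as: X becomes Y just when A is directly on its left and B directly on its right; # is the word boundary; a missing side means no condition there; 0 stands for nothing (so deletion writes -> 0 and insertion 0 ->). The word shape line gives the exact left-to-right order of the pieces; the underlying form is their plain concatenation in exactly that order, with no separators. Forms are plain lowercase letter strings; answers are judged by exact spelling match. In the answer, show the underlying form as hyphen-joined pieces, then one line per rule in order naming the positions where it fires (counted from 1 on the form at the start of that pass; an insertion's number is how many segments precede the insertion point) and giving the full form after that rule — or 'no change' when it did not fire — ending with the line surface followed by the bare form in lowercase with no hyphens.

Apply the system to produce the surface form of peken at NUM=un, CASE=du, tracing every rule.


underlying: o-peken-g
1. 0 -> i / C _ C: inserts after position(s) 6: opekenig
surface: opekenig


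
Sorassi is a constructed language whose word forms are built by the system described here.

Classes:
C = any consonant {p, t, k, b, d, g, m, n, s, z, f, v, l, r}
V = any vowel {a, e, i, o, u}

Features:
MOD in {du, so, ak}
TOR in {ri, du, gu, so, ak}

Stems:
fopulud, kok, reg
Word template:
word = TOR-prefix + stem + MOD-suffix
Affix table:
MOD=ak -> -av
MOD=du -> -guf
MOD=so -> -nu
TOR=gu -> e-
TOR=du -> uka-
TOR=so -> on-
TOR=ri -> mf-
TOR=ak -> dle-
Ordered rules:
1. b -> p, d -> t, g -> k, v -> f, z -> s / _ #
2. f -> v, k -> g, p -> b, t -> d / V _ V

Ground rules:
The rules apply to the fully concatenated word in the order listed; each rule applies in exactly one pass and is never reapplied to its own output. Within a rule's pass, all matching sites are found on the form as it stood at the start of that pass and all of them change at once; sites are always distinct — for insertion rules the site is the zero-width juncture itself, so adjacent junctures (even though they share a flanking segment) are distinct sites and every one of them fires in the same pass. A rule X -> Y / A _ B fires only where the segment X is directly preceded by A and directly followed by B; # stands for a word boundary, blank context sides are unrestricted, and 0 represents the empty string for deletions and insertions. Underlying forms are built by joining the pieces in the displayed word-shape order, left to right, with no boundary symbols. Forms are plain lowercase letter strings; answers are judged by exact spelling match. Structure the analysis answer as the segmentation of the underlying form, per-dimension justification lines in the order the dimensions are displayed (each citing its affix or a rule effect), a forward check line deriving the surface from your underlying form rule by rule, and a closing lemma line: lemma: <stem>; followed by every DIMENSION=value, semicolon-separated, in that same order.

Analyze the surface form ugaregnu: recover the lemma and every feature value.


underlying: uka-reg-nu
MOD=so - signalled by the affix -nu
TOR=du - signalled by the affix uka-
check: ukaregnu -> ukaregnu -> ugaregnu
lemma: reg; MOD=so; TOR=du


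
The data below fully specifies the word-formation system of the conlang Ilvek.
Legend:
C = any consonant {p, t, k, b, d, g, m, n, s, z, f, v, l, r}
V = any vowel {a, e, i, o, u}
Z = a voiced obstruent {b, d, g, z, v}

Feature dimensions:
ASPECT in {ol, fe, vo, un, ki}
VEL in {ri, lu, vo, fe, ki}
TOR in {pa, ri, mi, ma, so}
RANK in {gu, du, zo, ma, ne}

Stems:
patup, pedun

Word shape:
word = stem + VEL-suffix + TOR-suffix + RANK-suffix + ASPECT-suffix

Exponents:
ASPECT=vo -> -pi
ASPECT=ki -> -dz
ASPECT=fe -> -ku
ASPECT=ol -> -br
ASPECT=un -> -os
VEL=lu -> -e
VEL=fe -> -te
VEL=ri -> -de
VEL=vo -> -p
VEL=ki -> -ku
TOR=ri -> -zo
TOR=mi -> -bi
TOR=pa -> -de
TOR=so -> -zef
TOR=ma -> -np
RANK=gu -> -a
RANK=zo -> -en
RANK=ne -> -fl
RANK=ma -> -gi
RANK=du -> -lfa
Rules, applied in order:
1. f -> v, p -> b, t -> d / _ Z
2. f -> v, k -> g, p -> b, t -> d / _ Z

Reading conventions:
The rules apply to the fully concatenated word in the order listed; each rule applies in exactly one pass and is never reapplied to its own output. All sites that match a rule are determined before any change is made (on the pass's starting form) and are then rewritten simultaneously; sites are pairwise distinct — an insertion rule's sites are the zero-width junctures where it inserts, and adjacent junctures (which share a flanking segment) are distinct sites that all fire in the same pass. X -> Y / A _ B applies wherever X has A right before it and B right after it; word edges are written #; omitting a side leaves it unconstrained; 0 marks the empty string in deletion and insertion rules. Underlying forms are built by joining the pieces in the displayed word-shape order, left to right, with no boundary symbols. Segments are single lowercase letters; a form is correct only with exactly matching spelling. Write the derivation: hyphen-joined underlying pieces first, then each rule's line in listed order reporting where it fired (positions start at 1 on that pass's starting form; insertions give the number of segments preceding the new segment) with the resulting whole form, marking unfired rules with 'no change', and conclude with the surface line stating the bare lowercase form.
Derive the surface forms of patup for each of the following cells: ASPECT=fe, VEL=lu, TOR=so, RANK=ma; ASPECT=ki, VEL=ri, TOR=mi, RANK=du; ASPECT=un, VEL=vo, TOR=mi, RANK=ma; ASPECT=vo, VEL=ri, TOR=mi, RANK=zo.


cell ASPECT=fe, VEL=lu, TOR=so, RANK=ma:
underlying: patup-e-zef-gi-ku
1. f -> v, p -> b, t -> d / _ Z: fires at position(s) 9: patupezevgiku
2. f -> v, k -> g, p -> b, t -> d / _ Z: no change
surface: patupezevgiku

cell ASPECT=ki, VEL=ri, TOR=mi, RANK=du:
underlying: patup-de-bi-lfa-dz
1. f -> v, p -> b, t -> d / _ Z: fires at position(s) 5: patubdebilfadz
2. f -> v, k -> g, p -> b, t -> d / _ Z: no change
surface: patubdebilfadz

cell ASPECT=un, VEL=vo, TOR=mi, RANK=ma:
underlying: patup-p-bi-gi-os
1. f -> v, p -> b, t -> d / _ Z: fires at position(s) 6: patupbbigios
2. f -> v, k -> g, p -> b, t -> d / _ Z: fires at position(s) 5: patubbbigios
surface: patubbbigios

cell ASPECT=vo, VEL=ri, TOR=mi, RANK=zo:
underlying: patup-de-bi-en-pi
1. f -> v, p -> b, t -> d / _ Z: fires at position(s) 5: patubdebienpi
2. f -> v, k -> g, p -> b, t -> d / _ Z: no change
surface: patubdebienpi


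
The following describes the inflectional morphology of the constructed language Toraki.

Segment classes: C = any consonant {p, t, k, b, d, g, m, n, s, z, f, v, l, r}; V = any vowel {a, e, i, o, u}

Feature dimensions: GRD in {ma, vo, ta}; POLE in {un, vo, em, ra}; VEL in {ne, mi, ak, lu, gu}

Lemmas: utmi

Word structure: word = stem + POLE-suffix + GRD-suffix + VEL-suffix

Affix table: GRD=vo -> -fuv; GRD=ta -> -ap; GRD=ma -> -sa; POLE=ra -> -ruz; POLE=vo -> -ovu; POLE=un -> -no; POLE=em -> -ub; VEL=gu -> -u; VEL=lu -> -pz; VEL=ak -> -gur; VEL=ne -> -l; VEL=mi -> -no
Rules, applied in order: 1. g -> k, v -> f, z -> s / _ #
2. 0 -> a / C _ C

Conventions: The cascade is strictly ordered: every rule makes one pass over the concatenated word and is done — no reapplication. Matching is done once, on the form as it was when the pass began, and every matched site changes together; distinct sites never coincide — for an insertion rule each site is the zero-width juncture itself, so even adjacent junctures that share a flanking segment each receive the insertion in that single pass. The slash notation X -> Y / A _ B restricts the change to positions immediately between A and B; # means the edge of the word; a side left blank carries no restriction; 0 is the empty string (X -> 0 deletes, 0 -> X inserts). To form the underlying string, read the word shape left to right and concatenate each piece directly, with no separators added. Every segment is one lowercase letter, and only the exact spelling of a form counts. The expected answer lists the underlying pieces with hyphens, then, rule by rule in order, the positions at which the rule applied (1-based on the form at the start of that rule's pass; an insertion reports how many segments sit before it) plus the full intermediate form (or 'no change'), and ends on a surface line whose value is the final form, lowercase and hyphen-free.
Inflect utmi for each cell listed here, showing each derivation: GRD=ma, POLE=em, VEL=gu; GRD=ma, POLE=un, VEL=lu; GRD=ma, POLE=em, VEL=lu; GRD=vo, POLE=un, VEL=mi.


cell GRD=ma, POLE=em, VEL=gu:
underlying: utmi-ub-sa-u
1. g -> k, v -> f, z -> s / _ #: no change
2. 0 -> a / C _ C: inserts after position(s) 2, 6: utamiubasau
surface: utamiubasau

cell GRD=ma, POLE=un, VEL=lu:
underlying: utmi-no-sa-pz
1. g -> k, v -> f, z -> s / _ #: fires at position(s) 10: utminosaps
2. 0 -> a / C _ C: inserts after position(s) 2, 9: utaminosapas
surface: utaminosapas

cell GRD=ma, POLE=em, VEL=lu:
underlying: utmi-ub-sa-pz
1. g -> k, v -> f, z -> s / _ #: fires at position(s) 10: utmiubsaps
2. 0 -> a / C _ C: inserts after position(s) 2, 6, 9: utamiubasapas
surface: utamiubasapas

cell GRD=vo, POLE=un, VEL=mi:
underlying: utmi-no-fuv-no
1. g -> k, v -> f, z -> s / _ #: no change
2. 0 -> a / C _ C: inserts after position(s) 2, 9: utaminofuvano
surface: utaminofuvano


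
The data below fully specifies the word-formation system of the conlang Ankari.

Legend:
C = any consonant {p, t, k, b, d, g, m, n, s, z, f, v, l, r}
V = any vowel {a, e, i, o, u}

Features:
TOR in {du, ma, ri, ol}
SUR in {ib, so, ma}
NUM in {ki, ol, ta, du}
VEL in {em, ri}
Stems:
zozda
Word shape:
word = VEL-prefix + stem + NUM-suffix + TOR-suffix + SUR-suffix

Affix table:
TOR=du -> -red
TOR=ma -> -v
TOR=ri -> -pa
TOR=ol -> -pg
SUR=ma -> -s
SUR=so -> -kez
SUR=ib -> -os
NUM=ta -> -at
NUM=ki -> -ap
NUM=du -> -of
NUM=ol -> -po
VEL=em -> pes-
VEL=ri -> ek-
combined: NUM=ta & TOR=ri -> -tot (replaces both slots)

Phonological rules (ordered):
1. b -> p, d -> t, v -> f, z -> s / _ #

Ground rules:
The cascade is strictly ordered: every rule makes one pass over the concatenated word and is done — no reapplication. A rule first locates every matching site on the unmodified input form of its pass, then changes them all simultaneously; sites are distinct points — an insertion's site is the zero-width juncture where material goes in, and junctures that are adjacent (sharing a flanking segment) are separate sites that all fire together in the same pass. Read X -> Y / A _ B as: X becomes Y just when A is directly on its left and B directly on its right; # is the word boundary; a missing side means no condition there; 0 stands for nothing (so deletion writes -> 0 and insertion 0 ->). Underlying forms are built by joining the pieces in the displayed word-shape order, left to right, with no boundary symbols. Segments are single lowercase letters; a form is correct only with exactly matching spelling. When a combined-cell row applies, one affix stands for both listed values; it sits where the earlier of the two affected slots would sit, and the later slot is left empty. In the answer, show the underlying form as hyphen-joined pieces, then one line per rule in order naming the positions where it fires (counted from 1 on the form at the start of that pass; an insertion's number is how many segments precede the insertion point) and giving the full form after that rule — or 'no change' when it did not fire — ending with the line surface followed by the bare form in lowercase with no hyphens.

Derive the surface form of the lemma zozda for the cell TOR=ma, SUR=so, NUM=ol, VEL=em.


underlying: pes-zozda-po-v-kez
1. b -> p, d -> t, v -> f, z -> s / _ #: fires at position(s) 14: peszozdapovkes
surface: peszozdapovkes


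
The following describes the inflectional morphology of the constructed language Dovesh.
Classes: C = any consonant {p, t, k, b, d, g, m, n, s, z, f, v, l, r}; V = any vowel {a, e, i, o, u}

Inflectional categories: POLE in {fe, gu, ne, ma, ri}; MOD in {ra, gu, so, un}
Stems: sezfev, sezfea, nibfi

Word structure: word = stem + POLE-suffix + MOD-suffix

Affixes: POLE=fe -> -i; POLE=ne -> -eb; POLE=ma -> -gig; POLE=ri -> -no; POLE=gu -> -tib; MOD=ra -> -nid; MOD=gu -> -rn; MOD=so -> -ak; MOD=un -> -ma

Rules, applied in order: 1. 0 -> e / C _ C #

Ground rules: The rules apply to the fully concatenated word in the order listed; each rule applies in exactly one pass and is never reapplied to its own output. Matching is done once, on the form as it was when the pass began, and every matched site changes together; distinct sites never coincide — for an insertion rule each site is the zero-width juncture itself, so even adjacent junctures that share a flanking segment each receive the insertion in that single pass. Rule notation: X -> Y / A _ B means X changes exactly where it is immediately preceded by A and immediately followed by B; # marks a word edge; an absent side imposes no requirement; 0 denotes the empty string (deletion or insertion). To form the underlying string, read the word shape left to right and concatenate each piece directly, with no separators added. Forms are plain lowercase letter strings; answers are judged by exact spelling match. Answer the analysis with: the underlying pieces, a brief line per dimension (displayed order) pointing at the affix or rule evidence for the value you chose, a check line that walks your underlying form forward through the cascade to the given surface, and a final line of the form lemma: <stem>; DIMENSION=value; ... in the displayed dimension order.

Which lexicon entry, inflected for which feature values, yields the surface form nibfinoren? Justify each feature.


underlying: nibfi-no-rn
POLE=ri - signalled by the affix -no
MOD=gu - signalled by the affix -rn
check: nibfinorn -> nibfinoren
lemma: nibfi; POLE=ri; MOD=gu


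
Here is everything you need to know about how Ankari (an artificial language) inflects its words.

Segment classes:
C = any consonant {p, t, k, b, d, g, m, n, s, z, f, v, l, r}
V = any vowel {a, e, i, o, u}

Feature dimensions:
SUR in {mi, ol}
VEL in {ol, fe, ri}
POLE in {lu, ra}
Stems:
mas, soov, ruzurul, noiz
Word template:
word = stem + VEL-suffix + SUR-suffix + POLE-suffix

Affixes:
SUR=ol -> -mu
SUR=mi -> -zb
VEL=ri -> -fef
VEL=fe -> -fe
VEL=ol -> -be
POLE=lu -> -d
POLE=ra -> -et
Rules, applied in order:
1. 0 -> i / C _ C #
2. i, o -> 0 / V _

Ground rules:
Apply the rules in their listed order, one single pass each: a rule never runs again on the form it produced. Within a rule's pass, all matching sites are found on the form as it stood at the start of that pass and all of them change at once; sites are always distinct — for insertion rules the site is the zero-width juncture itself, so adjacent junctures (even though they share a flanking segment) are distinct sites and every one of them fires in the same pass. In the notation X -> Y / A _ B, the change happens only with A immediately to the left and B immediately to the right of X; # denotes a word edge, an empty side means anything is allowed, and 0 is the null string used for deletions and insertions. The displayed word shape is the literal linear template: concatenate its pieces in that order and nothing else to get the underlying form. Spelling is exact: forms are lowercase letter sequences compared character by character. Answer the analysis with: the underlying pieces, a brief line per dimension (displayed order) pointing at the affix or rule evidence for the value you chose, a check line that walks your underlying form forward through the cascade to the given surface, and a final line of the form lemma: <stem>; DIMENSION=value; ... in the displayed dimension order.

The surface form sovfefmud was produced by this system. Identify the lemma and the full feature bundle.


underlying: soov-fef-mu-d
SUR=ol - signalled by the affix -mu
VEL=ri - signalled by the affix -fef
POLE=lu - signalled by the affix -d
check: soovfefmud -> soovfefmud -> sovfefmud
lemma: soov; SUR=ol; VEL=ri; POLE=lu


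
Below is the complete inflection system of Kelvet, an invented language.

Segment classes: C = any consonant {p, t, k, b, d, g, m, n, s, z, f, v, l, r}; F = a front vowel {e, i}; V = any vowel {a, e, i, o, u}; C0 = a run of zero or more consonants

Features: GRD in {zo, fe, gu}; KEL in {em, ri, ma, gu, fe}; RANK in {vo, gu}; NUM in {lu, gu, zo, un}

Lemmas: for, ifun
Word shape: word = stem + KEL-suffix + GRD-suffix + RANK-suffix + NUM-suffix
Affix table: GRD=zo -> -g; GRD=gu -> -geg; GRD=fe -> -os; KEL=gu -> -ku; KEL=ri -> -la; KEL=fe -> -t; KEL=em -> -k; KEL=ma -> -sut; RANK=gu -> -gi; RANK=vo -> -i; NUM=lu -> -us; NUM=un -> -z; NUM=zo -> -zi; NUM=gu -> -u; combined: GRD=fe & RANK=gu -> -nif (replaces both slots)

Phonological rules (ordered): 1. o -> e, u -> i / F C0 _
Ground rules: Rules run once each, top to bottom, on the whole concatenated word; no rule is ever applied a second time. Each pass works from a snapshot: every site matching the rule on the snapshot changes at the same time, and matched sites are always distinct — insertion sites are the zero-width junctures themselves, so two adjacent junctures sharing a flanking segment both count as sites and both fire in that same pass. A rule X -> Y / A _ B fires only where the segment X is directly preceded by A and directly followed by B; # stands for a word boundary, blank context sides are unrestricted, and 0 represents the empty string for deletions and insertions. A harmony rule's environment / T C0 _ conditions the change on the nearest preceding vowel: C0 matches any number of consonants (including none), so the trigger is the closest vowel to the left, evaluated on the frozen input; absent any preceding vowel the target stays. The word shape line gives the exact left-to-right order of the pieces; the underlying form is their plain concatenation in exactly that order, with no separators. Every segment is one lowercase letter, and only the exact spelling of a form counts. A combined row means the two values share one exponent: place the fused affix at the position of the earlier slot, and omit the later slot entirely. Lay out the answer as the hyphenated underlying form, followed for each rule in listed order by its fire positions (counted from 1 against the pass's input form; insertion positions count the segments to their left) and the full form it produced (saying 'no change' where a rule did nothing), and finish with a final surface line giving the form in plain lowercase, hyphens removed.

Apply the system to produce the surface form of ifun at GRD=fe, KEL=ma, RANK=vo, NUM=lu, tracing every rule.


underlying: ifun-sut-os-i-us
1. o -> e, u -> i / F C0 _: fires at position(s) 3, 11: ifinsutosiis
surface: ifinsutosiis


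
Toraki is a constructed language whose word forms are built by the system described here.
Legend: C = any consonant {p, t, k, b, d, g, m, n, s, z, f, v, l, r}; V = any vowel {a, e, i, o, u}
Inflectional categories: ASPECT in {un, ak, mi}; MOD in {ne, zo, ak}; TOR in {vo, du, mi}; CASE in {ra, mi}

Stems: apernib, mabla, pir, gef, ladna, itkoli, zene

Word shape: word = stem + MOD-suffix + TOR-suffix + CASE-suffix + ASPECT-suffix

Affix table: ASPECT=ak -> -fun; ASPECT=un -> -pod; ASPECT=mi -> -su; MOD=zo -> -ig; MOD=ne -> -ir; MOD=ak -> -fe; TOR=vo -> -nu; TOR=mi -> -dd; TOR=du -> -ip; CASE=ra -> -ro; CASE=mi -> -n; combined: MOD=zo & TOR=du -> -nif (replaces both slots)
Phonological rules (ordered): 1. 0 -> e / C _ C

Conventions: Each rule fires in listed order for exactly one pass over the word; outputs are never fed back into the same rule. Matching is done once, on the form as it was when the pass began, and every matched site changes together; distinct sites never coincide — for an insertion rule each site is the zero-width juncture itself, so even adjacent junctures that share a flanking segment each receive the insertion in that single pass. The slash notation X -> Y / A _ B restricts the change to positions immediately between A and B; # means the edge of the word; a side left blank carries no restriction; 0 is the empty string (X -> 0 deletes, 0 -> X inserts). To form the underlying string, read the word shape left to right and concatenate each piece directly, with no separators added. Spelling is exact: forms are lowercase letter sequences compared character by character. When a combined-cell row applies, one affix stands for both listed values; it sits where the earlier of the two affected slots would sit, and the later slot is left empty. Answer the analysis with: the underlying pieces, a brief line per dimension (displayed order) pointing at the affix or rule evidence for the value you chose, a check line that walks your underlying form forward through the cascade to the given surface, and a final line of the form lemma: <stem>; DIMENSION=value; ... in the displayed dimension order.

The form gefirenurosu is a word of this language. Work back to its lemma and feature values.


underlying: gef-ir-nu-ro-su
ASPECT=mi - signalled by the affix -su
MOD=ne - signalled by the affix -ir
TOR=vo - signalled by the affix -nu
CASE=ra - signalled by the affix -ro
check: gefirnurosu -> gefirenurosu
lemma: gef; ASPECT=mi; MOD=ne; TOR=vo; CASE=ra


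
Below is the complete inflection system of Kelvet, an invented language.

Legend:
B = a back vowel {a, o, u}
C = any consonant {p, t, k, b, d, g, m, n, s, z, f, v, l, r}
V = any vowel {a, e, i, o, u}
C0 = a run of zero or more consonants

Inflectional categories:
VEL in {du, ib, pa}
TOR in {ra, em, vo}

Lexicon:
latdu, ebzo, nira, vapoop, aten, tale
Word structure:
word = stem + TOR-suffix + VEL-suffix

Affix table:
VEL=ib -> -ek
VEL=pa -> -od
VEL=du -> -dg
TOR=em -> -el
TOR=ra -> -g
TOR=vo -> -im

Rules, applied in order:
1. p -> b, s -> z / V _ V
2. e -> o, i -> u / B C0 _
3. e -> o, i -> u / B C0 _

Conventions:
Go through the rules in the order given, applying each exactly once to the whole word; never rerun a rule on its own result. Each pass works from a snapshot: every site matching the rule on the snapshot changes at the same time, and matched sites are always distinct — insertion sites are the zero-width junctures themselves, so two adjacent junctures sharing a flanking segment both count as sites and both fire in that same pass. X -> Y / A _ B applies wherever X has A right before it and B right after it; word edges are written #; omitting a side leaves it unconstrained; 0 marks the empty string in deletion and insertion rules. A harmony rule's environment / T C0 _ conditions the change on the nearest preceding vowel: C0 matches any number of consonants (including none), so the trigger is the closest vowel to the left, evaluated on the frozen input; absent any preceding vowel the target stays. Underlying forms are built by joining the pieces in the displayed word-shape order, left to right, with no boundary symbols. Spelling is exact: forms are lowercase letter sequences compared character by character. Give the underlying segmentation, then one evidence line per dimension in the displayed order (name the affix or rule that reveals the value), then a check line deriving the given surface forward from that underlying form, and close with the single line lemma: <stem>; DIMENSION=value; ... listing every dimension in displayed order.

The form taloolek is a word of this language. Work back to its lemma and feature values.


underlying: tale-el-ek
VEL=ib - signalled by the affix -ek
TOR=em - signalled by the affix -el
check: taleelek -> taleelek -> taloelek -> taloolek
lemma: tale; VEL=ib; TOR=em
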